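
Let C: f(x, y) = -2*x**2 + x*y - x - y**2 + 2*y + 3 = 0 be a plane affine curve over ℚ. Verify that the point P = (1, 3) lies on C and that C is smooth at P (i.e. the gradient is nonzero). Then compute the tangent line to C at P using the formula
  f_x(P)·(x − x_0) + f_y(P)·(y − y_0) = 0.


Tangent line at P: -2*x - 3*y + 11 = 0.

Step 1: f(1, 3) = 0, so P lies on C.
Step 2: partial derivatives
  f_x(x, y) = -4*x + y - 1, f_y(x, y) = x - 2*y + 2.
  f_x(P) = -2, f_y(P) = -3 (gradient nonzero, so P is smooth).
Step 3: tangent line at P: -2·(x − 1) + -3·(y − 3) = 0.
Expanding: -2*x - 3*y + 11 = 0.


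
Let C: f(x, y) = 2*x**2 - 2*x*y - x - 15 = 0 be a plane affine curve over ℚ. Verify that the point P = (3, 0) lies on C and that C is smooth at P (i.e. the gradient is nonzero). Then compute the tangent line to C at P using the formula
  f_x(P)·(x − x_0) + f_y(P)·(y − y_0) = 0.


Tangent line at P: 11*x - 6*y - 33 = 0.

Step 1: f(3, 0) = 0, so P lies on C.
Step 2: partial derivatives
  f_x(x, y) = 4*x - 2*y - 1, f_y(x, y) = -2*x.
  f_x(P) = 11, f_y(P) = -6 (gradient nonzero, so P is smooth).
Step 3: tangent line at P: 11·(x − 3) + -6·(y − 0) = 0.
Expanding: 11*x - 6*y - 33 = 0.


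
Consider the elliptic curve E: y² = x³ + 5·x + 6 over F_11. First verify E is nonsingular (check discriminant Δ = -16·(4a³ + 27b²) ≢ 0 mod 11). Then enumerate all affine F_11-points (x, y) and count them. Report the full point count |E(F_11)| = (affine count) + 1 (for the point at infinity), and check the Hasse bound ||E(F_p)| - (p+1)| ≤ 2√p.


Affine points = {(1, 1), (1, 10), (3, 2), (3, 9), (10, 0)}; affine count = 5; |E(F_11)| = 6.

Discriminant check: Δ ∝ 4a³ + 27b² = 4·5³ + 27·6² = 4·125 + 27·36 ≡ 9 (mod 11). Nonzero ⇒ E is nonsingular.
For each x ∈ F_11, compute rhs = x³ + 5·x + 6 mod 11, then count y ∈ F_11 with y² ≡ rhs.
  x = 0: rhs = 6, matching y values: none (0 points).
  x = 1: rhs = 1, matching y values: 1, 10 (2 points).
  x = 2: rhs = 2, matching y values: none (0 points).
  x = 3: rhs = 4, matching y values: 2, 9 (2 points).
  x = 4: rhs = 2, matching y values: none (0 points).
  x = 5: rhs = 2, matching y values: none (0 points).
  x = 6: rhs = 10, matching y values: none (0 points).
  x = 7: rhs = 10, matching y values: none (0 points).
  x = 8: rhs = 8, matching y values: none (0 points).
  x = 9: rhs = 10, matching y values: none (0 points).
  x = 10: rhs = 0, matching y values: 0 (1 points).
Total affine count: 5.
Full point count |E(F_11)| = 5 + 1 = 6.
Hasse bound: |6 − (11+1)| = |-6| = 6 ≤ 2√11 ≈ 6.6332 ✓.


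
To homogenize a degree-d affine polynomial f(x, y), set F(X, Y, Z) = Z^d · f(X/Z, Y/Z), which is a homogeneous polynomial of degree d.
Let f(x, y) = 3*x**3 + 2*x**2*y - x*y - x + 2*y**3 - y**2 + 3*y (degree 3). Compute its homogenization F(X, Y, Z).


F(X, Y, Z) = 3*X**3 + 2*X**2*Y - X*Y*Z - X*Z**2 + 2*Y**3 - Y**2*Z + 3*Y*Z**2

deg(f) = 3.
Substitute x = X/Z, y = Y/Z into f, then multiply by Z^3.
  monomial 3·x^3·y^0 ↦ 3·X^3·Y^0·Z^0.
  monomial 2·x^2·y^1 ↦ 2·X^2·Y^1·Z^0.
  monomial -1·x^1·y^1 ↦ -1·X^1·Y^1·Z^1.
  monomial -1·x^1·y^0 ↦ -1·X^1·Y^0·Z^2.
  monomial 2·x^0·y^3 ↦ 2·X^0·Y^3·Z^0.
  monomial -1·x^0·y^2 ↦ -1·X^0·Y^2·Z^1.
  monomial 3·x^0·y^1 ↦ 3·X^0·Y^1·Z^2.
Collecting: F(X, Y, Z) = 3*X**3 + 2*X**2*Y - X*Y*Z - X*Z**2 + 2*Y**3 - Y**2*Z + 3*Y*Z**2.


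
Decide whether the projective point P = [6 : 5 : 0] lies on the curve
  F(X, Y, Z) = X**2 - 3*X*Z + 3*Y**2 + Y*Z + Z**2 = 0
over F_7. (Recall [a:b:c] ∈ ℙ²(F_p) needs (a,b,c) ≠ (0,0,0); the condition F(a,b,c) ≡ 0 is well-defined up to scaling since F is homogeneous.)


F(6,5,0) ≡ 6 (mod 7); P is NOT on the curve.

Evaluate F(6, 5, 0) term-by-term (mod 7).
  X**2 ↦ 1·36·1·1 = 36
  -3*X*Z ↦ -3·6·1·0 = 0
  3*Y**2 ↦ 3·1·25·1 = 75
  Y*Z ↦ 1·1·5·0 = 0
  Z**2 ↦ 1·1·1·0 = 0
Sum: F(6, 5, 0) = (36) + (0) + (75) + (0) + (0) = 111.
Reducing mod 7: 111 ≡ 6 (mod 7).
Since F(a, b, c) ≡ 6 ≠ 0 (mod 7), P does NOT lie on the curve.


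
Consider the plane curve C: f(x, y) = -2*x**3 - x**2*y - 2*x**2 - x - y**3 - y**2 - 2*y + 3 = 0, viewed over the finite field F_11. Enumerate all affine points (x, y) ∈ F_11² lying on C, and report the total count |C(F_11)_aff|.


Affine F_11-points: {(0, 9), (2, 3), (4, 2), (4, 9), (4, 10), (5, 10), (6, 5), (7, 2), (7, 9), (7, 10), (9, 2), (9, 6), (10, 4)}; count = 13.

For each of the 121 pairs (x, y) ∈ F_11², evaluate f(x, y) mod 11. Record the zeros.
  x = 0: [0↦3, 1↦10, 2↦9, 3↦5, 4↦3, 5↦8, 6↦3, 7↦4, 8↦5, 9↦0, 10↦5]  zeros at y ∈ {9}
  x = 1: [0↦9, 1↦4, 2↦2, 3↦8, 4↦5, 5↦9, 6↦3, 7↦3, 8↦3, 9↦8, 10↦1]  zeros at y ∈ ∅
  x = 2: [0↦10, 1↦2, 2↦8, 3↦0, 4↦5, 5↦6, 6↦8, 7↦5, 8↦2, 9↦4, 10↦5]  zeros at y ∈ {3}
  x = 3: [0↦5, 1↦3, 2↦4, 3↦2, 4↦2, 5↦9, 6↦6, 7↦9, 8↦1, 9↦9, 10↦5]  zeros at y ∈ ∅
  x = 4: [0↦4, 1↦6, 2↦0, 3↦2, 4↦6, 5↦6, 6↦7, 7↦3, 8↦10, 9↦0, 10↦0]  zeros at y ∈ {2, 9, 10}
  x = 5: [0↦6, 1↦10, 2↦6, 3↦10, 4↦5, 5↦7, 6↦10, 7↦8, 8↦6, 9↦9, 10↦0]  zeros at y ∈ {10}
  x = 6: [0↦10, 1↦3, 2↦10, 3↦3, 4↦9, 5↦0, 6↦3, 7↦1, 8↦10, 9↦2, 10↦4]  zeros at y ∈ {5}
  x = 7: [0↦4, 1↦6, 2↦0, 3↦2, 4↦6, 5↦6, 6↦7, 7↦3, 8↦10, 9↦0, 10↦0]  zeros at y ∈ {2, 9, 10}
  x = 8: [0↦9, 1↦7, 2↦8, 3↦6, 4↦6, 5↦2, 6↦10, 7↦2, 8↦5, 9↦2, 10↦9]  zeros at y ∈ ∅
  x = 9: [0↦2, 1↦5, 2↦0, 3↦3, 4↦8, 5↦9, 6↦0, 7↦8, 8↦5, 9↦7, 10↦8]  zeros at y ∈ {2, 6}
  x = 10: [0↦4, 1↦10, 2↦8, 3↦3, 4↦0, 5↦4, 6↦9, 7↦9, 8↦9, 9↦3, 10↦7]  zeros at y ∈ {4}
Collecting zeros: affine points = {(0, 9), (2, 3), (4, 2), (4, 9), (4, 10), (5, 10), (6, 5), (7, 2), (7, 9), (7, 10), (9, 2), (9, 6), (10, 4)}.
Total count |C(F_11)_aff| = 13.


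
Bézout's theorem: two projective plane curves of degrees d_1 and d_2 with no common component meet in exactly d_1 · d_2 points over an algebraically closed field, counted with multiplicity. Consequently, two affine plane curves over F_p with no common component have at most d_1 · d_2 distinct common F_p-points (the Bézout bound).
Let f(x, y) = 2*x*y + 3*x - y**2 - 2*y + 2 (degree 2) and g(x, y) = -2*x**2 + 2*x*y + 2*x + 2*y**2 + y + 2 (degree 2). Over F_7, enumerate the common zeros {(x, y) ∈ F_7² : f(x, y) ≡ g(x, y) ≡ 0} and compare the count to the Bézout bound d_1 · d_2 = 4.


Common zeros: ∅; count = 0; Bézout bound = 4.

deg(f) = 2, deg(g) = 2, so Bézout bound = 4.
Scan x ∈ F_7. For each x, list the y ∈ F_7 with f(x, y) ≡ 0 and those with g(x, y) ≡ 0 (mod 7); the common zeros in that column are the intersection.
  x = 0: f ≡ 0 at y ∈ ∅; g ≡ 0 at y ∈ ∅; common: ∅.
  x = 1: f ≡ 0 at y ∈ ∅; g ≡ 0 at y ∈ {1}; common: ∅.
  x = 2: f ≡ 0 at y ∈ {4, 5}; g ≡ 0 at y ∈ ∅; common: ∅.
  x = 3: f ≡ 0 at y ∈ {1, 3}; g ≡ 0 at y ∈ ∅; common: ∅.
  x = 4: f ≡ 0 at y ∈ {0, 6}; g ≡ 0 at y ∈ ∅; common: ∅.
  x = 5: f ≡ 0 at y ∈ ∅; g ≡ 0 at y ∈ ∅; common: ∅.
  x = 6: f ≡ 0 at y ∈ ∅; g ≡ 0 at y ∈ ∅; common: ∅.
Collecting: common zeros = ∅, so the count is 0.
Comparison with the Bézout bound: 0 ≤ 4 = deg(f)·deg(g), as expected for curves with no common component (the affine F_7-count falls short of the bound because intersections may lie at infinity, over extension fields, or carry multiplicity).


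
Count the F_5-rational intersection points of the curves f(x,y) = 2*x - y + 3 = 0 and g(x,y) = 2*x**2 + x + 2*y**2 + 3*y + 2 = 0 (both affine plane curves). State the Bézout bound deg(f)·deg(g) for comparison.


Common zeros: {(1, 0)}; count = 1; Bézout bound = 2.

deg(f) = 1, deg(g) = 2, so Bézout bound = 2.
Scan x ∈ F_5. For each x, list the y ∈ F_5 with f(x, y) ≡ 0 and those with g(x, y) ≡ 0 (mod 5); the common zeros in that column are the intersection.
  x = 0: f ≡ 0 at y ∈ {3}; g ≡ 0 at y ∈ ∅; common: ∅.
  x = 1: f ≡ 0 at y ∈ {0}; g ≡ 0 at y ∈ {0, 1}; common: {0}.
  x = 2: f ≡ 0 at y ∈ {2}; g ≡ 0 at y ∈ ∅; common: ∅.
  x = 3: f ≡ 0 at y ∈ {4}; g ≡ 0 at y ∈ {3}; common: ∅.
  x = 4: f ≡ 0 at y ∈ {1}; g ≡ 0 at y ∈ {3}; common: ∅.
Collecting: common zeros = {(1, 0)}, so the count is 1.
Comparison with the Bézout bound: 1 ≤ 2 = deg(f)·deg(g), as expected for curves with no common component (the affine F_5-count falls short of the bound because intersections may lie at infinity, over extension fields, or carry multiplicity).


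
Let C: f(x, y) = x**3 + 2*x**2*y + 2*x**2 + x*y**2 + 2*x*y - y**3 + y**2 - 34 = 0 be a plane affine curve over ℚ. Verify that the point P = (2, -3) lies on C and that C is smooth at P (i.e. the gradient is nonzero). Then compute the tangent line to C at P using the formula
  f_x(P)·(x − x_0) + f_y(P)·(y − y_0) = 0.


Tangent line at P: -x - 33*y - 97 = 0.

Step 1: f(2, -3) = 0, so P lies on C.
Step 2: partial derivatives
  f_x(x, y) = 3*x**2 + 4*x*y + 4*x + y**2 + 2*y, f_y(x, y) = 2*x**2 + 2*x*y + 2*x - 3*y**2 + 2*y.
  f_x(P) = -1, f_y(P) = -33 (gradient nonzero, so P is smooth).
Step 3: tangent line at P: -1·(x − 2) + -33·(y − -3) = 0.
Expanding: -x - 33*y - 97 = 0.


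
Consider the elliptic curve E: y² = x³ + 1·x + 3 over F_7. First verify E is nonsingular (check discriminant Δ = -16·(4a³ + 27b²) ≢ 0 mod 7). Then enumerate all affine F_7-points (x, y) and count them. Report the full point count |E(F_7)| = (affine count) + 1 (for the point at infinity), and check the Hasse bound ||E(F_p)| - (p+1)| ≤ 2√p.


Affine points = {(4, 1), (4, 6), (5, 0), (6, 1), (6, 6)}; affine count = 5; |E(F_7)| = 6.

Discriminant check: Δ ∝ 4a³ + 27b² = 4·1³ + 27·3² = 4·1 + 27·9 ≡ 2 (mod 7). Nonzero ⇒ E is nonsingular.
For each x ∈ F_7, compute rhs = x³ + 1·x + 3 mod 7, then count y ∈ F_7 with y² ≡ rhs.
  x = 0: rhs = 3, matching y values: none (0 points).
  x = 1: rhs = 5, matching y values: none (0 points).
  x = 2: rhs = 6, matching y values: none (0 points).
  x = 3: rhs = 5, matching y values: none (0 points).
  x = 4: rhs = 1, matching y values: 1, 6 (2 points).
  x = 5: rhs = 0, matching y values: 0 (1 points).
  x = 6: rhs = 1, matching y values: 1, 6 (2 points).
Total affine count: 5.
Full point count |E(F_7)| = 5 + 1 = 6.
Hasse bound: |6 − (7+1)| = |-2| = 2 ≤ 2√7 ≈ 5.2915 ✓.


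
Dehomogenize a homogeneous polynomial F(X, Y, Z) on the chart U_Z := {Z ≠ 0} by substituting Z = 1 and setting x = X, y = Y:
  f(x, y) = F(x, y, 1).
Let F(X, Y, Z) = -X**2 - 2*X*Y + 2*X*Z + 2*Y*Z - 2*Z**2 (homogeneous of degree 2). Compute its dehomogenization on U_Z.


f(x, y) = -x**2 - 2*x*y + 2*x + 2*y - 2

On U_Z we set Z = 1. Each monomial c·X^i·Y^j·Z^k in F becomes c·x^i·y^j·1^k = c·x^i·y^j.
Substituting Z = 1: F(X, Y, 1) = -x**2 - 2*x*y + 2*x + 2*y - 2.
Note: deg(f) ≤ deg(F) = 2; strict inequality happens when F is divisible by Z (lost terms).


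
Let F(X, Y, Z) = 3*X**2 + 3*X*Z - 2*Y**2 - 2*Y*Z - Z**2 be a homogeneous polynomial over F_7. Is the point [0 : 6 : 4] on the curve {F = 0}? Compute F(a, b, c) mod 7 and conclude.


F(0,6,4) ≡ 4 (mod 7); P is NOT on the curve.

Evaluate F(0, 6, 4) term-by-term (mod 7).
  3*X**2 ↦ 3·0·1·1 = 0
  3*X*Z ↦ 3·0·1·4 = 0
  -2*Y**2 ↦ -2·1·36·1 = -72
  -2*Y*Z ↦ -2·1·6·4 = -48
  -Z**2 ↦ -1·1·1·16 = -16
Sum: F(0, 6, 4) = (0) + (0) + (-72) + (-48) + (-16) = -136.
Reducing mod 7: -136 ≡ 4 (mod 7).
Since F(a, b, c) ≡ 4 ≠ 0 (mod 7), P does NOT lie on the curve.


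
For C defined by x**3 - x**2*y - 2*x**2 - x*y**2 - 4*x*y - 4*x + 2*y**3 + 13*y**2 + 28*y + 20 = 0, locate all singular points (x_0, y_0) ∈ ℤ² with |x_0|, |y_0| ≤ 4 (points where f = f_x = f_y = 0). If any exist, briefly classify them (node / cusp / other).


Singular points: {(0, -2)}; classification: cusp.

Compute partial derivatives:
  f_x = 3*x**2 - 2*x*y - 4*x - y**2 - 4*y - 4.
  f_y = -x**2 - 2*x*y - 4*x + 6*y**2 + 26*y + 28.
Scan x_0 ∈ {−4, ..., 4}. For each x_0, f_y(x_0, y) is a polynomial in y; find its integer roots y ∈ {−4, ..., 4}, then test f_x and f at those candidates.
  x = -4: f_y(-4, y) = 6*y**2 + 34*y + 28; vanishes at y ∈ {-1}. (-4, -1): f_x = 55 ≠ 0.
  x = -3: f_y(-3, y) = 6*y**2 + 32*y + 31; no integer root y with |y| ≤ 4.
  x = -2: f_y(-2, y) = 6*y**2 + 30*y + 32; no integer root y with |y| ≤ 4.
  x = -1: f_y(-1, y) = 6*y**2 + 28*y + 31; no integer root y with |y| ≤ 4.
  x = 0: f_y(0, y) = 6*y**2 + 26*y + 28; vanishes at y ∈ {-2}. (0, -2): f_x = 0, f = 0 — SINGULAR.
  x = 1: f_y(1, y) = 6*y**2 + 24*y + 23; no integer root y with |y| ≤ 4.
  x = 2: f_y(2, y) = 6*y**2 + 22*y + 16; vanishes at y ∈ {-1}. (2, -1): f_x = 7 ≠ 0.
  x = 3: f_y(3, y) = 6*y**2 + 20*y + 7; no integer root y with |y| ≤ 4.
  x = 4: f_y(4, y) = 6*y**2 + 18*y - 4; no integer root y with |y| ≤ 4.
Only singular point on the grid: (0, -2).
Classify: substitute x = 0 + u, y = -2 + v and expand: f = u**3 - u**2*v - u*v**2 + 2*v**3 + v**2.
No constant or linear terms (consistent with a singular point). Quadratic part: v**2. Cubic part: u**3 - u**2*v - u*v**2 + 2*v**3.
The quadratic part v**2 is a perfect square, so there is a single (double) tangent line v = 0, i.e. y = -2. Restricting the cubic part to that line (v = 0) leaves u**3 ≠ 0, so f is not divisible by v and the branch is v² ≈ -u**3 to lowest order — this is a cusp.
Classification: cusp.


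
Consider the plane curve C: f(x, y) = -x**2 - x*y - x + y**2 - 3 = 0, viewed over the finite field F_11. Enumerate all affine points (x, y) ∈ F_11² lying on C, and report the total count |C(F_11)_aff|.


Affine F_11-points: {(0, 5), (0, 6), (3, 4), (3, 10), (4, 6), (4, 9), (5, 0), (5, 5), (8, 9), (8, 10)}; count = 10.

For each of the 121 pairs (x, y) ∈ F_11², evaluate f(x, y) mod 11. Record the zeros.
  x = 0: [0↦8, 1↦9, 2↦1, 3↦6, 4↦2, 5↦0, 6↦0, 7↦2, 8↦6, 9↦1, 10↦9]  zeros at y ∈ {5, 6}
  x = 1: [0↦6, 1↦6, 2↦8, 3↦1, 4↦7, 5↦4, 6↦3, 7↦4, 8↦7, 9↦1, 10↦8]  zeros at y ∈ ∅
  x = 2: [0↦2, 1↦1, 2↦2, 3↦5, 4↦10, 5↦6, 6↦4, 7↦4, 8↦6, 9↦10, 10↦5]  zeros at y ∈ ∅
  x = 3: [0↦7, 1↦5, 2↦5, 3↦7, 4↦0, 5↦6, 6↦3, 7↦2, 8↦3, 9↦6, 10↦0]  zeros at y ∈ {4, 10}
  x = 4: [0↦10, 1↦7, 2↦6, 3↦7, 4↦10, 5↦4, 6↦0, 7↦9, 8↦9, 9↦0, 10↦4]  zeros at y ∈ {6, 9}
  x = 5: [0↦0, 1↦7, 2↦5, 3↦5, 4↦7, 5↦0, 6↦6, 7↦3, 8↦2, 9↦3, 10↦6]  zeros at y ∈ {0, 5}
  x = 6: [0↦10, 1↦5, 2↦2, 3↦1, 4↦2, 5↦5, 6↦10, 7↦6, 8↦4, 9↦4, 10↦6]  zeros at y ∈ ∅
  x = 7: [0↦7, 1↦1, 2↦8, 3↦6, 4↦6, 5↦8, 6↦1, 7↦7, 8↦4, 9↦3, 10↦4]  zeros at y ∈ ∅
  x = 8: [0↦2, 1↦6, 2↦1, 3↦9, 4↦8, 5↦9, 6↦1, 7↦6, 8↦2, 9↦0, 10↦0]  zeros at y ∈ {9, 10}
  x = 9: [0↦6, 1↦9, 2↦3, 3↦10, 4↦8, 5↦8, 6↦10, 7↦3, 8↦9, 9↦6, 10↦5]  zeros at y ∈ ∅
  x = 10: [0↦8, 1↦10, 2↦3, 3↦9, 4↦6, 5↦5, 6↦6, 7↦9, 8↦3, 9↦10, 10↦8]  zeros at y ∈ ∅
Collecting zeros: affine points = {(0, 5), (0, 6), (3, 4), (3, 10), (4, 6), (4, 9), (5, 0), (5, 5), (8, 9), (8, 10)}.
Total count |C(F_11)_aff| = 10.


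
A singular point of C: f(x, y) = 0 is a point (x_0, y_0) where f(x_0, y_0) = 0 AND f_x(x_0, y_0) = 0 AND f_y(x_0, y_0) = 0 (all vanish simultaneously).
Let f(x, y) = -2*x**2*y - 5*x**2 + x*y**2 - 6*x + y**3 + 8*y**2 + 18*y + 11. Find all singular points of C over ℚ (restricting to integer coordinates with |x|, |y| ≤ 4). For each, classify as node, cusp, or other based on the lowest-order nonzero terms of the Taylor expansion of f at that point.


Singular points: {(-1, -2)}; classification: node.

Compute partial derivatives:
  f_x = -4*x*y - 10*x + y**2 - 6.
  f_y = -2*x**2 + 2*x*y + 3*y**2 + 16*y + 18.
Scan x_0 ∈ {−4, ..., 4}. For each x_0, f_y(x_0, y) is a polynomial in y; find its integer roots y ∈ {−4, ..., 4}, then test f_x and f at those candidates.
  x = -4: f_y(-4, y) = 3*y**2 + 8*y - 14; no integer root y with |y| ≤ 4.
  x = -3: f_y(-3, y) = 3*y**2 + 10*y; vanishes at y ∈ {0}. (-3, 0): f_x = 24 ≠ 0.
  x = -2: f_y(-2, y) = 3*y**2 + 12*y + 10; no integer root y with |y| ≤ 4.
  x = -1: f_y(-1, y) = 3*y**2 + 14*y + 16; vanishes at y ∈ {-2}. (-1, -2): f_x = 0, f = 0 — SINGULAR.
  x = 0: f_y(0, y) = 3*y**2 + 16*y + 18; no integer root y with |y| ≤ 4.
  x = 1: f_y(1, y) = 3*y**2 + 18*y + 16; no integer root y with |y| ≤ 4.
  x = 2: f_y(2, y) = 3*y**2 + 20*y + 10; no integer root y with |y| ≤ 4.
  x = 3: f_y(3, y) = 3*y**2 + 22*y; vanishes at y ∈ {0}. (3, 0): f_x = -36 ≠ 0.
  x = 4: f_y(4, y) = 3*y**2 + 24*y - 14; no integer root y with |y| ≤ 4.
Only singular point on the grid: (-1, -2).
Classify: substitute x = -1 + u, y = -2 + v and expand: f = -2*u**2*v - u**2 + u*v**2 + v**3 + v**2.
No constant or linear terms (consistent with a singular point). Quadratic part: -u**2 + v**2. Cubic part: -2*u**2*v + u*v**2 + v**3.
The quadratic part v**2 - u**2 = (v − u)(v + u) splits into two distinct linear factors, so there are two distinct tangent lines y − -2 = ±(x − -1) — this is a node (ordinary double point).
Classification: node.


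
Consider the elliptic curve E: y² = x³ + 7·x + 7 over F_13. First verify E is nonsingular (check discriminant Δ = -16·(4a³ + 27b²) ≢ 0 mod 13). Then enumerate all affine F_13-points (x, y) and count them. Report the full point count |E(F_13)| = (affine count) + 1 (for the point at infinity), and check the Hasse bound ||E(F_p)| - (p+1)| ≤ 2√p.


Affine points = {(2, 4), (2, 9), (3, 4), (3, 9), (7, 3), (7, 10), (8, 4), (8, 9), (12, 5), (12, 8)}; affine count = 10; |E(F_13)| = 11.

Discriminant check: Δ ∝ 4a³ + 27b² = 4·7³ + 27·7² = 4·343 + 27·49 ≡ 4 (mod 13). Nonzero ⇒ E is nonsingular.
For each x ∈ F_13, compute rhs = x³ + 7·x + 7 mod 13, then count y ∈ F_13 with y² ≡ rhs.
  x = 0: rhs = 7, matching y values: none (0 points).
  x = 1: rhs = 2, matching y values: none (0 points).
  x = 2: rhs = 3, matching y values: 4, 9 (2 points).
  x = 3: rhs = 3, matching y values: 4, 9 (2 points).
  x = 4: rhs = 8, matching y values: none (0 points).
  x = 5: rhs = 11, matching y values: none (0 points).
  x = 6: rhs = 5, matching y values: none (0 points).
  x = 7: rhs = 9, matching y values: 3, 10 (2 points).
  x = 8: rhs = 3, matching y values: 4, 9 (2 points).
  x = 9: rhs = 6, matching y values: none (0 points).
  x = 10: rhs = 11, matching y values: none (0 points).
  x = 11: rhs = 11, matching y values: none (0 points).
  x = 12: rhs = 12, matching y values: 5, 8 (2 points).
Total affine count: 10.
Full point count |E(F_13)| = 10 + 1 = 11.
Hasse bound: |11 − (13+1)| = |-3| = 3 ≤ 2√13 ≈ 7.2111 ✓.


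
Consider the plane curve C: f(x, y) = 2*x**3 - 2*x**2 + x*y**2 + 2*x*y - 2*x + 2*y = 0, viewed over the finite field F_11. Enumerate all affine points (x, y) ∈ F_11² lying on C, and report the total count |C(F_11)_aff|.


Affine F_11-points: {(0, 0), (2, 9), (2, 10), (3, 4), (3, 8), (4, 0), (4, 3), (8, 0), (8, 6), (9, 3), (9, 7), (10, 3), (10, 8)}; count = 13.

For each of the 121 pairs (x, y) ∈ F_11², evaluate f(x, y) mod 11. Record the zeros.
  x = 0: [0↦0, 1↦2, 2↦4, 3↦6, 4↦8, 5↦10, 6↦1, 7↦3, 8↦5, 9↦7, 10↦9]  zeros at y ∈ {0}
  x = 1: [0↦9, 1↦3, 2↦10, 3↦8, 4↦8, 5↦10, 6↦3, 7↦9, 8↦6, 9↦5, 10↦6]  zeros at y ∈ ∅
  x = 2: [0↦4, 1↦1, 2↦2, 3↦7, 4↦5, 5↦7, 6↦2, 7↦1, 8↦4, 9↦0, 10↦0]  zeros at y ∈ {9, 10}
  x = 3: [0↦8, 1↦8, 2↦3, 3↦4, 4↦0, 5↦2, 6↦10, 7↦2, 8↦0, 9↦4, 10↦3]  zeros at y ∈ {4, 8}
  x = 4: [0↦0, 1↦3, 2↦3, 3↦0, 4↦5, 5↦7, 6↦6, 7↦2, 8↦6, 9↦7, 10↦5]  zeros at y ∈ {0, 3}
  x = 5: [0↦3, 1↦9, 2↦3, 3↦7, 4↦10, 5↦1, 6↦2, 7↦2, 8↦1, 9↦10, 10↦7]  zeros at y ∈ ∅
  x = 6: [0↦7, 1↦5, 2↦4, 3↦4, 4↦5, 5↦7, 6↦10, 7↦3, 8↦8, 9↦3, 10↦10]  zeros at y ∈ ∅
  x = 7: [0↦2, 1↦3, 2↦7, 3↦3, 4↦2, 5↦4, 6↦9, 7↦6, 8↦6, 9↦9, 10↦4]  zeros at y ∈ ∅
  x = 8: [0↦0, 1↦4, 2↦2, 3↦5, 4↦2, 5↦4, 6↦0, 7↦1, 8↦7, 9↦7, 10↦1]  zeros at y ∈ {0, 6}
  x = 9: [0↦2, 1↦9, 2↦1, 3↦0, 4↦6, 5↦8, 6↦6, 7↦0, 8↦1, 9↦9, 10↦2]  zeros at y ∈ {3, 7}
  x = 10: [0↦9, 1↦8, 2↦5, 3↦0, 4↦4, 5↦6, 6↦6, 7↦4, 8↦0, 9↦5, 10↦8]  zeros at y ∈ {3, 8}
Collecting zeros: affine points = {(0, 0), (2, 9), (2, 10), (3, 4), (3, 8), (4, 0), (4, 3), (8, 0), (8, 6), (9, 3), (9, 7), (10, 3), (10, 8)}.
Total count |C(F_11)_aff| = 13.


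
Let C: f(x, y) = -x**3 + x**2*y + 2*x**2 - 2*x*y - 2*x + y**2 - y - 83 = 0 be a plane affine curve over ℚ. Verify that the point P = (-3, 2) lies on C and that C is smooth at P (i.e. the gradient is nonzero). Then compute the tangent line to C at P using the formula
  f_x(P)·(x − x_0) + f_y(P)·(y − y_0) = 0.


Tangent line at P: -57*x + 18*y - 207 = 0.

Step 1: f(-3, 2) = 0, so P lies on C.
Step 2: partial derivatives
  f_x(x, y) = -3*x**2 + 2*x*y + 4*x - 2*y - 2, f_y(x, y) = x**2 - 2*x + 2*y - 1.
  f_x(P) = -57, f_y(P) = 18 (gradient nonzero, so P is smooth).
Step 3: tangent line at P: -57·(x − -3) + 18·(y − 2) = 0.
Expanding: -57*x + 18*y - 207 = 0.


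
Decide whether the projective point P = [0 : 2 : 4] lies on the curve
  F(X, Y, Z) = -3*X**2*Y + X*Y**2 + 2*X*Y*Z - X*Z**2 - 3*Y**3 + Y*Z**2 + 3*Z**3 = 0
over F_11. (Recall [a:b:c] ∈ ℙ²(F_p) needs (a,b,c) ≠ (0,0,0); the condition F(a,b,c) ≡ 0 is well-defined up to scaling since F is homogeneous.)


F(0,2,4) ≡ 2 (mod 11); P is NOT on the curve.

Evaluate F(0, 2, 4) term-by-term (mod 11).
  -3*X**2*Y ↦ -3·0·2·1 = 0
  X*Y**2 ↦ 1·0·4·1 = 0
  2*X*Y*Z ↦ 2·0·2·4 = 0
  -X*Z**2 ↦ -1·0·1·16 = 0
  -3*Y**3 ↦ -3·1·8·1 = -24
  Y*Z**2 ↦ 1·1·2·16 = 32
  3*Z**3 ↦ 3·1·1·64 = 192
Sum: F(0, 2, 4) = (0) + (0) + (0) + (0) + (-24) + (32) + (192) = 200.
Reducing mod 11: 200 ≡ 2 (mod 11).
Since F(a, b, c) ≡ 2 ≠ 0 (mod 11), P does NOT lie on the curve.


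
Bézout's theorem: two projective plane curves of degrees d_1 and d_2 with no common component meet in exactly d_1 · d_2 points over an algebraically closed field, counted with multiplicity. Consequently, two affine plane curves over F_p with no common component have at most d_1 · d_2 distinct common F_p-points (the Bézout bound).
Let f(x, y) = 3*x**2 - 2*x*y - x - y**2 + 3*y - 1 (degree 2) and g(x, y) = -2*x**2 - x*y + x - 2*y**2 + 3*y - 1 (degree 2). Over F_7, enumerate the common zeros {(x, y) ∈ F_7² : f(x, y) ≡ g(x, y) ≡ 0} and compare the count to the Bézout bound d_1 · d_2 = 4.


Common zeros: {(4, 5)}; count = 1; Bézout bound = 4.

deg(f) = 2, deg(g) = 2, so Bézout bound = 4.
Scan x ∈ F_7. For each x, list the y ∈ F_7 with f(x, y) ≡ 0 and those with g(x, y) ≡ 0 (mod 7); the common zeros in that column are the intersection.
  x = 0: f ≡ 0 at y ∈ ∅; g ≡ 0 at y ∈ {1, 4}; common: ∅.
  x = 1: f ≡ 0 at y ∈ ∅; g ≡ 0 at y ∈ {3, 5}; common: ∅.
  x = 2: f ≡ 0 at y ∈ {1, 5}; g ≡ 0 at y ∈ {0, 4}; common: ∅.
  x = 3: f ≡ 0 at y ∈ ∅; g ≡ 0 at y ∈ ∅; common: ∅.
  x = 4: f ≡ 0 at y ∈ {4, 5}; g ≡ 0 at y ∈ {5}; common: {5}.
  x = 5: f ≡ 0 at y ∈ ∅; g ≡ 0 at y ∈ {3}; common: ∅.
  x = 6: f ≡ 0 at y ∈ {1, 4}; g ≡ 0 at y ∈ ∅; common: ∅.
Collecting: common zeros = {(4, 5)}, so the count is 1.
Comparison with the Bézout bound: 1 ≤ 4 = deg(f)·deg(g), as expected for curves with no common component (the affine F_7-count falls short of the bound because intersections may lie at infinity, over extension fields, or carry multiplicity).


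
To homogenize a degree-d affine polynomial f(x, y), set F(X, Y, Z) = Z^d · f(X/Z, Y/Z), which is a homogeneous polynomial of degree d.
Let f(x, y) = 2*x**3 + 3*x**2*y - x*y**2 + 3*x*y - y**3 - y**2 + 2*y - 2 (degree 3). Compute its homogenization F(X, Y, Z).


F(X, Y, Z) = 2*X**3 + 3*X**2*Y - X*Y**2 + 3*X*Y*Z - Y**3 - Y**2*Z + 2*Y*Z**2 - 2*Z**3

deg(f) = 3.
Substitute x = X/Z, y = Y/Z into f, then multiply by Z^3.
  monomial 2·x^3·y^0 ↦ 2·X^3·Y^0·Z^0.
  monomial 3·x^2·y^1 ↦ 3·X^2·Y^1·Z^0.
  monomial -1·x^1·y^2 ↦ -1·X^1·Y^2·Z^0.
  monomial 3·x^1·y^1 ↦ 3·X^1·Y^1·Z^1.
  monomial -1·x^0·y^3 ↦ -1·X^0·Y^3·Z^0.
  monomial -1·x^0·y^2 ↦ -1·X^0·Y^2·Z^1.
  monomial 2·x^0·y^1 ↦ 2·X^0·Y^1·Z^2.
  monomial -2·x^0·y^0 ↦ -2·X^0·Y^0·Z^3.
Collecting: F(X, Y, Z) = 2*X**3 + 3*X**2*Y - X*Y**2 + 3*X*Y*Z - Y**3 - Y**2*Z + 2*Y*Z**2 - 2*Z**3.


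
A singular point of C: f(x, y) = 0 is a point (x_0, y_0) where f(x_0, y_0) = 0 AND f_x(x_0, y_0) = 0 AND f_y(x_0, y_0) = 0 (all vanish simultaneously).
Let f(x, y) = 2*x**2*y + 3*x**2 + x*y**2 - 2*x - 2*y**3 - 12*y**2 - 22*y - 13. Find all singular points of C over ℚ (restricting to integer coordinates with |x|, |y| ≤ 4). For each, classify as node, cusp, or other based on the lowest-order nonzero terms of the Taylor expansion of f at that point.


Singular points: {(1, -2)}; classification: node.

Compute partial derivatives:
  f_x = 4*x*y + 6*x + y**2 - 2.
  f_y = 2*x**2 + 2*x*y - 6*y**2 - 24*y - 22.
Scan x_0 ∈ {−4, ..., 4}. For each x_0, f_y(x_0, y) is a polynomial in y; find its integer roots y ∈ {−4, ..., 4}, then test f_x and f at those candidates.
  x = -4: f_y(-4, y) = -6*y**2 - 32*y + 10; no integer root y with |y| ≤ 4.
  x = -3: f_y(-3, y) = -6*y**2 - 30*y - 4; no integer root y with |y| ≤ 4.
  x = -2: f_y(-2, y) = -6*y**2 - 28*y - 14; no integer root y with |y| ≤ 4.
  x = -1: f_y(-1, y) = -6*y**2 - 26*y - 20; vanishes at y ∈ {-1}. (-1, -1): f_x = -3 ≠ 0.
  x = 0: f_y(0, y) = -6*y**2 - 24*y - 22; no integer root y with |y| ≤ 4.
  x = 1: f_y(1, y) = -6*y**2 - 22*y - 20; vanishes at y ∈ {-2}. (1, -2): f_x = 0, f = 0 — SINGULAR.
  x = 2: f_y(2, y) = -6*y**2 - 20*y - 14; vanishes at y ∈ {-1}. (2, -1): f_x = 3 ≠ 0.
  x = 3: f_y(3, y) = -6*y**2 - 18*y - 4; no integer root y with |y| ≤ 4.
  x = 4: f_y(4, y) = -6*y**2 - 16*y + 10; no integer root y with |y| ≤ 4.
Only singular point on the grid: (1, -2).
Classify: substitute x = 1 + u, y = -2 + v and expand: f = 2*u**2*v - u**2 + u*v**2 - 2*v**3 + v**2.
No constant or linear terms (consistent with a singular point). Quadratic part: -u**2 + v**2. Cubic part: 2*u**2*v + u*v**2 - 2*v**3.
The quadratic part v**2 - u**2 = (v − u)(v + u) splits into two distinct linear factors, so there are two distinct tangent lines y − -2 = ±(x − 1) — this is a node (ordinary double point).
Classification: node.


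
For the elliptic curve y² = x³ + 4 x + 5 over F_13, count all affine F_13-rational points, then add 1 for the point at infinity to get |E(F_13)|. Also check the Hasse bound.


Affine points = {(1, 6), (1, 7), (7, 5), (7, 8), (8, 4), (8, 9), (9, 4), (9, 9), (12, 0)}; affine count = 9; |E(F_13)| = 10.

Discriminant check: Δ ∝ 4a³ + 27b² = 4·4³ + 27·5² = 4·64 + 27·25 ≡ 8 (mod 13). Nonzero ⇒ E is nonsingular.
For each x ∈ F_13, compute rhs = x³ + 4·x + 5 mod 13, then count y ∈ F_13 with y² ≡ rhs.
  x = 0: rhs = 5, matching y values: none (0 points).
  x = 1: rhs = 10, matching y values: 6, 7 (2 points).
  x = 2: rhs = 8, matching y values: none (0 points).
  x = 3: rhs = 5, matching y values: none (0 points).
  x = 4: rhs = 7, matching y values: none (0 points).
  x = 5: rhs = 7, matching y values: none (0 points).
  x = 6: rhs = 11, matching y values: none (0 points).
  x = 7: rhs = 12, matching y values: 5, 8 (2 points).
  x = 8: rhs = 3, matching y values: 4, 9 (2 points).
  x = 9: rhs = 3, matching y values: 4, 9 (2 points).
  x = 10: rhs = 5, matching y values: none (0 points).
  x = 11: rhs = 2, matching y values: none (0 points).
  x = 12: rhs = 0, matching y values: 0 (1 points).
Total affine count: 9.
Full point count |E(F_13)| = 9 + 1 = 10.
Hasse bound: |10 − (13+1)| = |-4| = 4 ≤ 2√13 ≈ 7.2111 ✓.


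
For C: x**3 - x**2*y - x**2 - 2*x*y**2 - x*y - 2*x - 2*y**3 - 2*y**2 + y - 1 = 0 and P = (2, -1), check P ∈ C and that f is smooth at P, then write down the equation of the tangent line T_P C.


Tangent line at P: 9*x + y - 17 = 0.

Step 1: f(2, -1) = 0, so P lies on C.
Step 2: partial derivatives
  f_x(x, y) = 3*x**2 - 2*x*y - 2*x - 2*y**2 - y - 2, f_y(x, y) = -x**2 - 4*x*y - x - 6*y**2 - 4*y + 1.
  f_x(P) = 9, f_y(P) = 1 (gradient nonzero, so P is smooth).
Step 3: tangent line at P: 9·(x − 2) + 1·(y − -1) = 0.
Expanding: 9*x + y - 17 = 0.


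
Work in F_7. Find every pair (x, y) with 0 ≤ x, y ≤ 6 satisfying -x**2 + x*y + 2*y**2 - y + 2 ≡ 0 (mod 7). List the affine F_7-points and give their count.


Affine F_7-points: {(3, 0), (3, 6), (4, 0), (4, 2), (5, 2), (5, 3)}; count = 6.

For each of the 49 pairs (x, y) ∈ F_7², evaluate f(x, y) mod 7. Record the zeros.
  x = 0: [0↦2, 1↦3, 2↦1, 3↦3, 4↦2, 5↦5, 6↦5]  zeros at y ∈ ∅
  x = 1: [0↦1, 1↦3, 2↦2, 3↦5, 4↦5, 5↦2, 6↦3]  zeros at y ∈ ∅
  x = 2: [0↦5, 1↦1, 2↦1, 3↦5, 4↦6, 5↦4, 6↦6]  zeros at y ∈ ∅
  x = 3: [0↦0, 1↦4, 2↦5, 3↦3, 4↦5, 5↦4, 6↦0]  zeros at y ∈ {0, 6}
  x = 4: [0↦0, 1↦5, 2↦0, 3↦6, 4↦2, 5↦2, 6↦6]  zeros at y ∈ {0, 2}
  x = 5: [0↦5, 1↦4, 2↦0, 3↦0, 4↦4, 5↦5, 6↦3]  zeros at y ∈ {2, 3}
  x = 6: [0↦1, 1↦1, 2↦5, 3↦6, 4↦4, 5↦6, 6↦5]  zeros at y ∈ ∅
Collecting zeros: affine points = {(3, 0), (3, 6), (4, 0), (4, 2), (5, 2), (5, 3)}.
Total count |C(F_7)_aff| = 6.


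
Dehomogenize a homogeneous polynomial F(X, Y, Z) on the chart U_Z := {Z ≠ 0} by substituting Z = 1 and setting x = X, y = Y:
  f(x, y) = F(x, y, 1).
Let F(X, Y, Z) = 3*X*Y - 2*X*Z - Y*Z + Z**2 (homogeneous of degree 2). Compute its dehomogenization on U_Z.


f(x, y) = 3*x*y - 2*x - y + 1

On U_Z we set Z = 1. Each monomial c·X^i·Y^j·Z^k in F becomes c·x^i·y^j·1^k = c·x^i·y^j.
Substituting Z = 1: F(X, Y, 1) = 3*x*y - 2*x - y + 1.
Note: deg(f) ≤ deg(F) = 2; strict inequality happens when F is divisible by Z (lost terms).


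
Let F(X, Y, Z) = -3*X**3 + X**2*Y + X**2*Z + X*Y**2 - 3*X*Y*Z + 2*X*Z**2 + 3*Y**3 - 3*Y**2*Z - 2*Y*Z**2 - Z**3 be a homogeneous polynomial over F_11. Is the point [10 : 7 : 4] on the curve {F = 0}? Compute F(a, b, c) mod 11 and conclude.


F(10,7,4) ≡ 5 (mod 11); P is NOT on the curve.

Evaluate F(10, 7, 4) term-by-term (mod 11).
  -3*X**3 ↦ -3·1000·1·1 = -3000
  X**2*Y ↦ 1·100·7·1 = 700
  X**2*Z ↦ 1·100·1·4 = 400
  X*Y**2 ↦ 1·10·49·1 = 490
  -3*X*Y*Z ↦ -3·10·7·4 = -840
  2*X*Z**2 ↦ 2·10·1·16 = 320
  3*Y**3 ↦ 3·1·343·1 = 1029
  -3*Y**2*Z ↦ -3·1·49·4 = -588
  -2*Y*Z**2 ↦ -2·1·7·16 = -224
  -Z**3 ↦ -1·1·1·64 = -64
Sum: F(10, 7, 4) = (-3000) + (700) + (400) + (490) + (-840) + (320) + (1029) + (-588) + (-224) + (-64) = -1777.
Reducing mod 11: -1777 ≡ 5 (mod 11).
Since F(a, b, c) ≡ 5 ≠ 0 (mod 11), P does NOT lie on the curve.


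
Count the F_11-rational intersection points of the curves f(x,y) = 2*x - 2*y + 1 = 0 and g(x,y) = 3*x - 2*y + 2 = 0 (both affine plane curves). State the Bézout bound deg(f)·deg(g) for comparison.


Common zeros: {(10, 5)}; count = 1; Bézout bound = 1.

deg(f) = 1, deg(g) = 1, so Bézout bound = 1.
Scan x ∈ F_11. For each x, list the y ∈ F_11 with f(x, y) ≡ 0 and those with g(x, y) ≡ 0 (mod 11); the common zeros in that column are the intersection.
  x = 0: f ≡ 0 at y ∈ {6}; g ≡ 0 at y ∈ {1}; common: ∅.
  x = 1: f ≡ 0 at y ∈ {7}; g ≡ 0 at y ∈ {8}; common: ∅.
  x = 2: f ≡ 0 at y ∈ {8}; g ≡ 0 at y ∈ {4}; common: ∅.
  x = 3: f ≡ 0 at y ∈ {9}; g ≡ 0 at y ∈ {0}; common: ∅.
  x = 4: f ≡ 0 at y ∈ {10}; g ≡ 0 at y ∈ {7}; common: ∅.
  x = 5: f ≡ 0 at y ∈ {0}; g ≡ 0 at y ∈ {3}; common: ∅.
  x = 6: f ≡ 0 at y ∈ {1}; g ≡ 0 at y ∈ {10}; common: ∅.
  x = 7: f ≡ 0 at y ∈ {2}; g ≡ 0 at y ∈ {6}; common: ∅.
  x = 8: f ≡ 0 at y ∈ {3}; g ≡ 0 at y ∈ {2}; common: ∅.
  x = 9: f ≡ 0 at y ∈ {4}; g ≡ 0 at y ∈ {9}; common: ∅.
  x = 10: f ≡ 0 at y ∈ {5}; g ≡ 0 at y ∈ {5}; common: {5}.
Collecting: common zeros = {(10, 5)}, so the count is 1.
Comparison with the Bézout bound: 1 ≤ 1 = deg(f)·deg(g), as expected for curves with no common component (the bound is attained).


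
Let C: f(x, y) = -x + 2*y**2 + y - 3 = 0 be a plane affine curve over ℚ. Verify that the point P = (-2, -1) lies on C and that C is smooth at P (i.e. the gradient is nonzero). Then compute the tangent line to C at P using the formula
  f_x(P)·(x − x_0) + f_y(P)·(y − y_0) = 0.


Tangent line at P: -x - 3*y - 5 = 0.

Step 1: f(-2, -1) = 0, so P lies on C.
Step 2: partial derivatives
  f_x(x, y) = -1, f_y(x, y) = 4*y + 1.
  f_x(P) = -1, f_y(P) = -3 (gradient nonzero, so P is smooth).
Step 3: tangent line at P: -1·(x − -2) + -3·(y − -1) = 0.
Expanding: -x - 3*y - 5 = 0.


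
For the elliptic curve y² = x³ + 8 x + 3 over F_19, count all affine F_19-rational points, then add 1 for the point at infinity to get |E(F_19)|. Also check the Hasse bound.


Affine points = {(3, 4), (3, 15), (4, 2), (4, 17), (5, 4), (5, 15), (6, 1), (6, 18), (8, 3), (8, 16), (9, 5), (9, 14), (10, 0), (11, 4), (11, 15), (13, 9), (13, 10), (14, 3), (14, 16), (16, 3), (16, 16), (17, 6), (17, 13)}; affine count = 23; |E(F_19)| = 24.

Discriminant check: Δ ∝ 4a³ + 27b² = 4·8³ + 27·3² = 4·512 + 27·9 ≡ 11 (mod 19). Nonzero ⇒ E is nonsingular.
For each x ∈ F_19, compute rhs = x³ + 8·x + 3 mod 19, then count y ∈ F_19 with y² ≡ rhs.
  x = 0: rhs = 3, matching y values: none (0 points).
  x = 1: rhs = 12, matching y values: none (0 points).
  x = 2: rhs = 8, matching y values: none (0 points).
  x = 3: rhs = 16, matching y values: 4, 15 (2 points).
  x = 4: rhs = 4, matching y values: 2, 17 (2 points).
  x = 5: rhs = 16, matching y values: 4, 15 (2 points).
  x = 6: rhs = 1, matching y values: 1, 18 (2 points).
  x = 7: rhs = 3, matching y values: none (0 points).
  x = 8: rhs = 9, matching y values: 3, 16 (2 points).
  x = 9: rhs = 6, matching y values: 5, 14 (2 points).
  x = 10: rhs = 0, matching y values: 0 (1 points).
  x = 11: rhs = 16, matching y values: 4, 15 (2 points).
  x = 12: rhs = 3, matching y values: none (0 points).
  x = 13: rhs = 5, matching y values: 9, 10 (2 points).
  x = 14: rhs = 9, matching y values: 3, 16 (2 points).
  x = 15: rhs = 2, matching y values: none (0 points).
  x = 16: rhs = 9, matching y values: 3, 16 (2 points).
  x = 17: rhs = 17, matching y values: 6, 13 (2 points).
  x = 18: rhs = 13, matching y values: none (0 points).
Total affine count: 23.
Full point count |E(F_19)| = 23 + 1 = 24.
Hasse bound: |24 − (19+1)| = |4| = 4 ≤ 2√19 ≈ 8.7178 ✓.


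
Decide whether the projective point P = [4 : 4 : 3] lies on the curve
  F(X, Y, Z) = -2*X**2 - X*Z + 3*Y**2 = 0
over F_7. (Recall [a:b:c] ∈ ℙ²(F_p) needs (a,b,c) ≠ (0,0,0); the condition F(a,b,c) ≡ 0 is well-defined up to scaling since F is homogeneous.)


F(4,4,3) ≡ 4 (mod 7); P is NOT on the curve.

Evaluate F(4, 4, 3) term-by-term (mod 7).
  -2*X**2 ↦ -2·16·1·1 = -32
  -X*Z ↦ -1·4·1·3 = -12
  3*Y**2 ↦ 3·1·16·1 = 48
Sum: F(4, 4, 3) = (-32) + (-12) + (48) = 4.
Reducing mod 7: 4 ≡ 4 (mod 7).
Since F(a, b, c) ≡ 4 ≠ 0 (mod 7), P does NOT lie on the curve.


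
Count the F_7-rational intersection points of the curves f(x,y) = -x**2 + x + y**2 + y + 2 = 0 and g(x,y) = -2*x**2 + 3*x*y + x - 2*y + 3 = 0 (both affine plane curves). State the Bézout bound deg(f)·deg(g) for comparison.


Common zeros: {(2, 6), (6, 0)}; count = 2; Bézout bound = 4.

deg(f) = 2, deg(g) = 2, so Bézout bound = 4.
Scan x ∈ F_7. For each x, list the y ∈ F_7 with f(x, y) ≡ 0 and those with g(x, y) ≡ 0 (mod 7); the common zeros in that column are the intersection.
  x = 0: f ≡ 0 at y ∈ {3}; g ≡ 0 at y ∈ {5}; common: ∅.
  x = 1: f ≡ 0 at y ∈ {3}; g ≡ 0 at y ∈ {5}; common: ∅.
  x = 2: f ≡ 0 at y ∈ {0, 6}; g ≡ 0 at y ∈ {6}; common: {6}.
  x = 3: f ≡ 0 at y ∈ ∅; g ≡ 0 at y ∈ ∅; common: ∅.
  x = 4: f ≡ 0 at y ∈ ∅; g ≡ 0 at y ∈ {6}; common: ∅.
  x = 5: f ≡ 0 at y ∈ ∅; g ≡ 0 at y ∈ {0}; common: ∅.
  x = 6: f ≡ 0 at y ∈ {0, 6}; g ≡ 0 at y ∈ {0}; common: {0}.
Collecting: common zeros = {(2, 6), (6, 0)}, so the count is 2.
Comparison with the Bézout bound: 2 ≤ 4 = deg(f)·deg(g), as expected for curves with no common component (the affine F_7-count falls short of the bound because intersections may lie at infinity, over extension fields, or carry multiplicity).


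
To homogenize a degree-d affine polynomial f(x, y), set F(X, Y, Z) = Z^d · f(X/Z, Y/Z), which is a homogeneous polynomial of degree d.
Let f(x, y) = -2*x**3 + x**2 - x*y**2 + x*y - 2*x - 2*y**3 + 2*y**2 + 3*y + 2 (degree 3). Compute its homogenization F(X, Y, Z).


F(X, Y, Z) = -2*X**3 + X**2*Z - X*Y**2 + X*Y*Z - 2*X*Z**2 - 2*Y**3 + 2*Y**2*Z + 3*Y*Z**2 + 2*Z**3

deg(f) = 3.
Substitute x = X/Z, y = Y/Z into f, then multiply by Z^3.
  monomial -2·x^3·y^0 ↦ -2·X^3·Y^0·Z^0.
  monomial 1·x^2·y^0 ↦ 1·X^2·Y^0·Z^1.
  monomial -1·x^1·y^2 ↦ -1·X^1·Y^2·Z^0.
  monomial 1·x^1·y^1 ↦ 1·X^1·Y^1·Z^1.
  monomial -2·x^1·y^0 ↦ -2·X^1·Y^0·Z^2.
  monomial -2·x^0·y^3 ↦ -2·X^0·Y^3·Z^0.
  monomial 2·x^0·y^2 ↦ 2·X^0·Y^2·Z^1.
  monomial 3·x^0·y^1 ↦ 3·X^0·Y^1·Z^2.
  monomial 2·x^0·y^0 ↦ 2·X^0·Y^0·Z^3.
Collecting: F(X, Y, Z) = -2*X**3 + X**2*Z - X*Y**2 + X*Y*Z - 2*X*Z**2 - 2*Y**3 + 2*Y**2*Z + 3*Y*Z**2 + 2*Z**3.


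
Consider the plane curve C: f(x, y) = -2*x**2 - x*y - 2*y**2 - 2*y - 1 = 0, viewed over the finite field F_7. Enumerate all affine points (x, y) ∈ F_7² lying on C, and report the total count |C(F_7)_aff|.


Affine F_7-points: {(2, 6)}; count = 1.

For each of the 49 pairs (x, y) ∈ F_7², evaluate f(x, y) mod 7. Record the zeros.
  x = 0: [0↦6, 1↦2, 2↦1, 3↦3, 4↦1, 5↦2, 6↦6]  zeros at y ∈ ∅
  x = 1: [0↦4, 1↦6, 2↦4, 3↦5, 4↦2, 5↦2, 6↦5]  zeros at y ∈ ∅
  x = 2: [0↦5, 1↦6, 2↦3, 3↦3, 4↦6, 5↦5, 6↦0]  zeros at y ∈ {6}
  x = 3: [0↦2, 1↦2, 2↦5, 3↦4, 4↦6, 5↦4, 6↦5]  zeros at y ∈ ∅
  x = 4: [0↦2, 1↦1, 2↦3, 3↦1, 4↦2, 5↦6, 6↦6]  zeros at y ∈ ∅
  x = 5: [0↦5, 1↦3, 2↦4, 3↦1, 4↦1, 5↦4, 6↦3]  zeros at y ∈ ∅
  x = 6: [0↦4, 1↦1, 2↦1, 3↦4, 4↦3, 5↦5, 6↦3]  zeros at y ∈ ∅
Collecting zeros: affine points = {(2, 6)}.
Total count |C(F_7)_aff| = 1.


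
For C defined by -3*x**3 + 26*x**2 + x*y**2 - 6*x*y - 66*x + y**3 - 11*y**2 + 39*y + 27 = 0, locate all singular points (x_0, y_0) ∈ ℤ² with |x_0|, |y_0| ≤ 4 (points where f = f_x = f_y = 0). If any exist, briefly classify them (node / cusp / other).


Singular points: {(3, 3)}; classification: node.

Compute partial derivatives:
  f_x = -9*x**2 + 52*x + y**2 - 6*y - 66.
  f_y = 2*x*y - 6*x + 3*y**2 - 22*y + 39.
Scan x_0 ∈ {−4, ..., 4}. For each x_0, f_y(x_0, y) is a polynomial in y; find its integer roots y ∈ {−4, ..., 4}, then test f_x and f at those candidates.
  x = -4: f_y(-4, y) = 3*y**2 - 30*y + 63; vanishes at y ∈ {3}. (-4, 3): f_x = -427 ≠ 0.
  x = -3: f_y(-3, y) = 3*y**2 - 28*y + 57; vanishes at y ∈ {3}. (-3, 3): f_x = -312 ≠ 0.
  x = -2: f_y(-2, y) = 3*y**2 - 26*y + 51; vanishes at y ∈ {3}. (-2, 3): f_x = -215 ≠ 0.
  x = -1: f_y(-1, y) = 3*y**2 - 24*y + 45; vanishes at y ∈ {3}. (-1, 3): f_x = -136 ≠ 0.
  x = 0: f_y(0, y) = 3*y**2 - 22*y + 39; vanishes at y ∈ {3}. (0, 3): f_x = -75 ≠ 0.
  x = 1: f_y(1, y) = 3*y**2 - 20*y + 33; vanishes at y ∈ {3}. (1, 3): f_x = -32 ≠ 0.
  x = 2: f_y(2, y) = 3*y**2 - 18*y + 27; vanishes at y ∈ {3}. (2, 3): f_x = -7 ≠ 0.
  x = 3: f_y(3, y) = 3*y**2 - 16*y + 21; vanishes at y ∈ {3}. (3, 3): f_x = 0, f = 0 — SINGULAR.
  x = 4: f_y(4, y) = 3*y**2 - 14*y + 15; vanishes at y ∈ {3}. (4, 3): f_x = -11 ≠ 0.
Only singular point on the grid: (3, 3).
Classify: substitute x = 3 + u, y = 3 + v and expand: f = -3*u**3 - u**2 + u*v**2 + v**3 + v**2.
No constant or linear terms (consistent with a singular point). Quadratic part: -u**2 + v**2. Cubic part: -3*u**3 + u*v**2 + v**3.
The quadratic part v**2 - u**2 = (v − u)(v + u) splits into two distinct linear factors, so there are two distinct tangent lines y − 3 = ±(x − 3) — this is a node (ordinary double point).
Classification: node.
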